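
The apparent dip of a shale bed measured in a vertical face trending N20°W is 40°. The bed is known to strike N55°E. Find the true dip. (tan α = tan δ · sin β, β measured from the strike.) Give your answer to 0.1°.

41.0°

β = acute angle between strike N55°E and section N20°W = 75°.
tan(true dip) = tan 40° / sin 75° = 0.8687
true dip = arctan 0.8687 = 40.98°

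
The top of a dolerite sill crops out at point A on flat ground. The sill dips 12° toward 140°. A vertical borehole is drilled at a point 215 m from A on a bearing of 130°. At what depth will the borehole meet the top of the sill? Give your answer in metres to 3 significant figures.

The hole lies 10° from the dip direction, so the down-dip offset is 215 × cos 10° = 211.73 m.
Depth = down-dip offset × tan(dip) = 211.73 × tan 12° = 211.73 × 0.2126
Depth = 45.01 m

45.0 m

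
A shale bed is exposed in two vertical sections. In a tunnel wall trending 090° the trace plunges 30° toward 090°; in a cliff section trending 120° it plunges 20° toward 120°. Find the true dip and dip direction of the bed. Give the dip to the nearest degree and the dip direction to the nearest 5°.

Each apparent-dip line lies in the plane. As unit vectors (x east, y north, z up), v₁ plunges 30°→090° and v₂ plunges 20°→120°.
n = v₁ × v₂ = (0.235, 0.111, 0.407) (taken with n_z > 0).
True dip = arccos(n_z / |n|) = arccos(0.8429) = 32.5°.
Dip direction = atan2(0.235, 0.111) = 65° (azimuth of n's horizontal projection).

true dip 33°, dip direction 065°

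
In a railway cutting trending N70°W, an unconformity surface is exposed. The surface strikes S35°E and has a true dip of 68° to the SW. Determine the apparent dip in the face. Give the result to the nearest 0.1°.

The strike is S35°E and the section trends N70°W; the acute angle between them is β = 35°.
tan α = tan 68° × sin 35° = 2.4751 × 0.5736 = 1.4197
α = arctan(1.4197) = 54.84°

54.8°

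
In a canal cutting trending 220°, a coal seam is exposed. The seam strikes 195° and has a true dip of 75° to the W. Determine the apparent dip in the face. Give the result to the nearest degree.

The section lies 25° from the strike.
tan α = tan 75° × sin 25° = 3.7321 × 0.4226 = 1.5772
α = arctan(1.5772) = 57.62°

58°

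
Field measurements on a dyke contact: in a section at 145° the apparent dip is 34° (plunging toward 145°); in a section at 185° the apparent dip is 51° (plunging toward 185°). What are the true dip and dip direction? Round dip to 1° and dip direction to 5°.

true dip 53°, dip direction 205°

The two traces are lines in the plane: v₁ = (sin 145°·cos 34°, cos 145°·cos 34°, −sin 34°), v₂ = (sin 185°·cos 51°, cos 185°·cos 51°, −sin 51°).
n = v₁ × v₂ = (-0.177, -0.400, 0.335) (taken with n_z > 0).
True dip = arccos(n_z / |n|) = arccos(0.6082) = 52.5°.
Dip direction = azimuth of (n_x, n_y) = atan2(-0.177, -0.400) = 204°.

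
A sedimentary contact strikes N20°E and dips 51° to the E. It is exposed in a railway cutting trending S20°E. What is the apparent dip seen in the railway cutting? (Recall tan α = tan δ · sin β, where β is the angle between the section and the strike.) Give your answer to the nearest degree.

The section lies 40° from the strike.
tan(apparent dip) = tan 51° · sin 40° = 0.7938
apparent dip = arctan 0.7938 = 38.44°

38°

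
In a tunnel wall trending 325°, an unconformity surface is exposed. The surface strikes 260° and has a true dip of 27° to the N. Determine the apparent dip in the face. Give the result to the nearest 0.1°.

24.8°

The strike is 260° and the section trends 325°; the acute angle between them is β = 65°.
tan(apparent dip) = tan 27° · sin 65° = 0.4618
apparent dip = arctan 0.4618 = 24.79°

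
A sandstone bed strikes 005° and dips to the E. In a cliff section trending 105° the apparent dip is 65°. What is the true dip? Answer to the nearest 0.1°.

65.3°

β = acute angle between strike 005° and section 105° = 80°.
tan(true dip) = tan 65° / sin 80° = 2.1776
δ = arctan(2.1776) = 65.33°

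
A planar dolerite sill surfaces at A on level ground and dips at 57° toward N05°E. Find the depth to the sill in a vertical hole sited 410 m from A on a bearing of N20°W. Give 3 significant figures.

572 m

The hole lies 25° from the dip direction, so the down-dip offset is 410 × cos 25° = 371.59 m.
Depth = down-dip offset × tan(dip) = 371.59 × tan 57° = 371.59 × 1.5399
Depth = 572.19 m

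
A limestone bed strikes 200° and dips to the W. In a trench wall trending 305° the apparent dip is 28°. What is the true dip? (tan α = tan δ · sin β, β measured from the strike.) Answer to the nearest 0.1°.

28.8°

The section is 75° from the strike.
tan δ = tan α / sin β = tan 28° / sin 75° = 0.5317 / 0.9659 = 0.5505
true dip = arctan 0.5505 = 28.83°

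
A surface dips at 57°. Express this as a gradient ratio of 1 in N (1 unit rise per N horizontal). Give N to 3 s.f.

1 in 0.649

1 : N means tan θ = 1/N, so N = 1/tan 57° = 1/1.5399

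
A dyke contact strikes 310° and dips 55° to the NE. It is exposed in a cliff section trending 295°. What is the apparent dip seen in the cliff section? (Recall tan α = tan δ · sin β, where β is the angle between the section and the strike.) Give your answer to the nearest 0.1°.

20.3°

Angle between strike (310°) and section (295°): β = 15°.
tan(apparent dip) = tan 55° · sin 15° = 0.3696
α = arctan(0.3696) = 20.29°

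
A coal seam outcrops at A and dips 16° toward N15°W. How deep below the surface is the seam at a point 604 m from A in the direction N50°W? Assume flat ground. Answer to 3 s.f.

The hole lies 35° from the dip direction, so the down-dip offset is 604 × cos 35° = 494.77 m.
Depth = down-dip offset × tan(dip) = 494.77 × tan 16° = 494.77 × 0.2867
Depth = 141.87 m

142 m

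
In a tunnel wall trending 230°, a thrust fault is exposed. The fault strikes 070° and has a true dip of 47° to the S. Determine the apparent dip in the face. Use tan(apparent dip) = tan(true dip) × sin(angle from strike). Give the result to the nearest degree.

20°

Angle between strike (070°) and section (230°): β = 20°.
tan α = tan 47° × sin 20° = 1.0724 × 0.3420 = 0.3668
α = arctan(0.3668) = 20.14°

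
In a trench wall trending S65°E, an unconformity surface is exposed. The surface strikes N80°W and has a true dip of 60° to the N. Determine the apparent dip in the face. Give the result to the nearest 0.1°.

The section lies 15° from the strike.
tan α = tan 60° × sin 15° = 1.7321 × 0.2588 = 0.4483
apparent dip = arctan 0.4483 = 24.15°

24.1°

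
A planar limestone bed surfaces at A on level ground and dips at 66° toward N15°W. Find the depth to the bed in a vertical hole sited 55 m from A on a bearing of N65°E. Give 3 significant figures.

The hole lies 80° from the dip direction, so the down-dip offset is 55 × cos 80° = 9.55 m.
Depth = down-dip offset × tan(dip) = 9.55 × tan 66° = 9.55 × 2.2460
Depth = 21.45 m

21.5 m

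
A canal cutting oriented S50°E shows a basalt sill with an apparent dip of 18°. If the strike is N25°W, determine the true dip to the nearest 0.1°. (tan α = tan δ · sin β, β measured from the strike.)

The section is 25° from the strike.
tan δ = tan α / sin β = tan 18° / sin 25° = 0.3249 / 0.4226 = 0.7688
true dip = arctan 0.7688 = 37.55°

37.6°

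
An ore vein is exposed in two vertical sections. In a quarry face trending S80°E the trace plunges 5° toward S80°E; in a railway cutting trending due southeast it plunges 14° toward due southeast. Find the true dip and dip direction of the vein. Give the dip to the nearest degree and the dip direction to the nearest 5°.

Each apparent-dip line lies in the plane. As unit vectors (x east, y north, z up), v₁ plunges 5°→S80°E and v₂ plunges 14°→due southeast.
The plane normal is n = v₁ × v₂ ∝ (0.018, -0.178, 0.554).
tan δ = √(n_x²+n_y²)/n_z = 0.178/0.554, so δ = 17.8°.
Dip direction = azimuth of (n_x, n_y) = atan2(0.018, -0.178) = 174°.

true dip 18°, dip direction 175°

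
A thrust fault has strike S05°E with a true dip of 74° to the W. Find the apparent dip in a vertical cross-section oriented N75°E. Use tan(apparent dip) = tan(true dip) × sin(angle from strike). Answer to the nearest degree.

74°

Angle between strike (S05°E) and section (N75°E): β = 80°.
tan α = tan 74° × sin 80° = 3.4874 × 0.9848 = 3.4344
apparent dip = arctan 3.4344 = 73.77°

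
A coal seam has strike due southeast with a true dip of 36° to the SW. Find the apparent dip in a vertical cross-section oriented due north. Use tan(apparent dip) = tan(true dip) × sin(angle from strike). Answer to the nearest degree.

The strike is due southeast and the section trends due north; the acute angle between them is β = 45°.
tan(apparent dip) = tan 36° · sin 45° = 0.5137
α = arctan(0.5137) = 27.19°

27°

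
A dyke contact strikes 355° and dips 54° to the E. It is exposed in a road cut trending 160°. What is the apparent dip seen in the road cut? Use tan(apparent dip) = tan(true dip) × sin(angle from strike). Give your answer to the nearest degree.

Angle between strike (355°) and section (160°): β = 15°.
tan α = tan 54° × sin 15° = 1.3764 × 0.2588 = 0.3562
apparent dip = arctan 0.3562 = 19.61°

20°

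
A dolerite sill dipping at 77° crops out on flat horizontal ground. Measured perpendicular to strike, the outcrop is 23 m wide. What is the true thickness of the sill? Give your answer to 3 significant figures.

22.4 m

True thickness t = w · sin(dip) = 23 × sin 77°
t = 23 × 0.9744 = 22.411 m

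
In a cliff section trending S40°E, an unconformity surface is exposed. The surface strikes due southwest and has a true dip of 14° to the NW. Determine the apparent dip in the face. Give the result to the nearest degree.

The strike is due southwest and the section trends S40°E; the acute angle between them is β = 85°.
tan(apparent dip) = tan 14° · sin 85° = 0.2484
α = arctan(0.2484) = 13.95°

14°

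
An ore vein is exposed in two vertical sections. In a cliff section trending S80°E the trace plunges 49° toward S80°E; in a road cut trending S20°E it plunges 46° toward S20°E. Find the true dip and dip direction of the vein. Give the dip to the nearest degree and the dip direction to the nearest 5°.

The two traces are lines in the plane: v₁ = (sin 100°·cos 49°, cos 100°·cos 49°, −sin 49°), v₂ = (sin 160°·cos 46°, cos 160°·cos 46°, −sin 46°).
n = v₁ × v₂ = (0.411, -0.285, 0.395) (taken with n_z > 0).
tan δ = √(n_x²+n_y²)/n_z = 0.500/0.395, so δ = 51.7°.
Dip direction = atan2(0.411, -0.285) = 125° (azimuth of n's horizontal projection).

true dip 52°, dip direction 125°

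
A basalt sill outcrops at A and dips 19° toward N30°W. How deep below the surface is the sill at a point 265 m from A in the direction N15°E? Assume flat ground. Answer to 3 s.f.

The hole lies 45° from the dip direction, so the down-dip offset is 265 × cos 45° = 187.38 m.
Depth = down-dip offset × tan(dip) = 187.38 × tan 19° = 187.38 × 0.3443
Depth = 64.52 m

64.5 m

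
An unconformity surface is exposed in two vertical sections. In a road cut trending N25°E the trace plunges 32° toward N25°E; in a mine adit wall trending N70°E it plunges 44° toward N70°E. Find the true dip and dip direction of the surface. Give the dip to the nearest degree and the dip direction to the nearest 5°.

true dip 44°, dip direction 075°

Each apparent-dip line lies in the plane. As unit vectors (x east, y north, z up), v₁ plunges 32°→N25°E and v₂ plunges 44°→N70°E.
The plane normal is n = v₁ × v₂ ∝ (0.404, 0.109, 0.431).
tan δ = √(n_x²+n_y²)/n_z = 0.418/0.431, so δ = 44.1°.
Dip direction = azimuth of (n_x, n_y) = atan2(0.404, 0.109) = 75°.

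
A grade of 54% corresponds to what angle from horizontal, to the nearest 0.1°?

28.4°

tan θ = 54/100 = 0.5400
θ = arctan(0.5400) = 28.37°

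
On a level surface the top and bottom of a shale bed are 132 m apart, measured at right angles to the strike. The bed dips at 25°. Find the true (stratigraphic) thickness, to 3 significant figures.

55.8 m

True thickness t = w · sin(dip) = 132 × sin 25°
t = 132 × 0.4226 = 55.786 m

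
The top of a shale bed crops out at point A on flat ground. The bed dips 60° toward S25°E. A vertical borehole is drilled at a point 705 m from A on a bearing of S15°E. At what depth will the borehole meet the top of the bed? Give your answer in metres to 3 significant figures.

1200 m

The hole lies 10° from the dip direction, so the down-dip offset is 705 × cos 10° = 694.29 m.
Depth = down-dip offset × tan(dip) = 694.29 × tan 60° = 694.29 × 1.7321
Depth = 1202.54 m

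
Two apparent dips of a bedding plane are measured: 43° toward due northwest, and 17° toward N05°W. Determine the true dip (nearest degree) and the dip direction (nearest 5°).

Each apparent-dip line lies in the plane. As unit vectors (x east, y north, z up), v₁ plunges 43°→due northwest and v₂ plunges 17°→N05°W.
Cross product v₁ × v₂ gives the pole to the plane: n ∝ (-0.499, 0.094, 0.450).
tan δ = √(n_x²+n_y²)/n_z = 0.507/0.450, so δ = 48.5°.
Dip direction = atan2(-0.499, 0.094) = 281° (azimuth of n's horizontal projection).

true dip 48°, dip direction 280°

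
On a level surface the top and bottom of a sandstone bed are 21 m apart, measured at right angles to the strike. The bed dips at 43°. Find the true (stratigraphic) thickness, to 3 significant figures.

True thickness t = w · sin(dip) = 21 × sin 43°
t = 21 × 0.6820 = 14.322 m

14.3 m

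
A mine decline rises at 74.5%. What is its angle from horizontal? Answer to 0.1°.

tan θ = 74.5/100 = 0.7450
θ = arctan(0.7450) = 36.69°

36.7°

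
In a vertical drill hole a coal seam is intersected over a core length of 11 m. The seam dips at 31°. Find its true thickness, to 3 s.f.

9.43 m

True thickness t = h · cos(dip) = 11 × cos 31°
t = 11 × 0.8572 = 9.429 m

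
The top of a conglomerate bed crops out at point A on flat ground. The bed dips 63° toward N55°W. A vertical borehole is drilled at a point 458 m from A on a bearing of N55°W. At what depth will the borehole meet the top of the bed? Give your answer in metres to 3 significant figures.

899 m

The hole is directly down-dip from the outcrop, so the down-dip offset is 458 m.
Depth = down-dip offset × tan(dip) = 458.00 × tan 63° = 458.00 × 1.9626
Depth = 898.88 m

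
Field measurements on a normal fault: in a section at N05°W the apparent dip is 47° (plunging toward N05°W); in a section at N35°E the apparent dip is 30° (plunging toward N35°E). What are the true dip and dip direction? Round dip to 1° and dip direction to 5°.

Represent each trace as a vector plunging at its apparent dip toward its trend (east-north-up frame): v₁ = (-0.059, 0.679, -0.731), v₂ = (0.497, 0.709, -0.500).
The plane normal is n = v₁ × v₂ ∝ (-0.179, 0.393, 0.380).
True dip = arccos(n_z / |n|) = arccos(0.6602) = 48.7°.
The horizontal component of n points toward azimuth atan2(n_x, n_y) = 335°, the dip direction.

true dip 49°, dip direction 335°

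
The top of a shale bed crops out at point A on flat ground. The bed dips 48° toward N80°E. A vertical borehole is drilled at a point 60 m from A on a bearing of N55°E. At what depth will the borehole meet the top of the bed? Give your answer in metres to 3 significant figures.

The hole lies 25° from the dip direction, so the down-dip offset is 60 × cos 25° = 54.38 m.
Depth = down-dip offset × tan(dip) = 54.38 × tan 48° = 54.38 × 1.1106
Depth = 60.39 m

60.4 m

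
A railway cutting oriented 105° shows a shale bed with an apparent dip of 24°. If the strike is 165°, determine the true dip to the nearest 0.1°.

β = acute angle between strike 165° and section 105° = 60°.
tan δ = tan α / sin β = tan 24° / sin 60° = 0.4452 / 0.8660 = 0.5141
true dip = arctan 0.5141 = 27.21°

27.2°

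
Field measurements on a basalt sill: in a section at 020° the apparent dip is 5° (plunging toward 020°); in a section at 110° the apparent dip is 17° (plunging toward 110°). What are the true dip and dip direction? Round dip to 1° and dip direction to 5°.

true dip 18°, dip direction 095°

The two traces are lines in the plane: v₁ = (sin 20°·cos 5°, cos 20°·cos 5°, −sin 5°), v₂ = (sin 110°·cos 17°, cos 110°·cos 17°, −sin 17°).
n = v₁ × v₂ = (0.302, -0.021, 0.953) (taken with n_z > 0).
Dip δ = arctan(|n_h|/n_z) = arctan(0.303/0.953) = 17.6°.
Dip direction = atan2(0.302, -0.021) = 94° (azimuth of n's horizontal projection).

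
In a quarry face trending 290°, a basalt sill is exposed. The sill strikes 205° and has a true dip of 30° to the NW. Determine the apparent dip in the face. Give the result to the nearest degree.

30°

The strike is 205° and the section trends 290°; the acute angle between them is β = 85°.
tan(apparent dip) = tan 30° · sin 85° = 0.5752
apparent dip = arctan 0.5752 = 29.91°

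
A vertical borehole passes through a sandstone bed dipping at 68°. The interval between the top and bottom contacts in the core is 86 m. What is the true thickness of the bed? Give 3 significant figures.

True thickness t = h · cos(dip) = 86 × cos 68°
t = 86 × 0.3746 = 32.216 m

32.2 m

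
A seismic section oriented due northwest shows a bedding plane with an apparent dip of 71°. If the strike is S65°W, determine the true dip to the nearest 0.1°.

72.1°

The section is 70° from the strike.
tan δ = tan α / sin β = tan 71° / sin 70° = 2.9042 / 0.9397 = 3.0906
δ = arctan(3.0906) = 72.07°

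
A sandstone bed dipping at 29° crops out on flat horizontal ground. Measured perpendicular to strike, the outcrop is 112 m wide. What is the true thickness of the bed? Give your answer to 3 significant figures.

True thickness t = w · sin(dip) = 112 × sin 29°
t = 112 × 0.4848 = 54.299 m

54.3 m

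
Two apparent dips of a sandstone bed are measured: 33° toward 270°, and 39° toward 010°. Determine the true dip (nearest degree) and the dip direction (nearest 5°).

Each apparent-dip line lies in the plane. As unit vectors (x east, y north, z up), v₁ plunges 33°→270° and v₂ plunges 39°→010°.
The plane normal is n = v₁ × v₂ ∝ (-0.417, 0.601, 0.642).
tan δ = √(n_x²+n_y²)/n_z = 0.732/0.642, so δ = 48.7°.
Dip direction = azimuth of (n_x, n_y) = atan2(-0.417, 0.601) = 325°.

true dip 49°, dip direction 325°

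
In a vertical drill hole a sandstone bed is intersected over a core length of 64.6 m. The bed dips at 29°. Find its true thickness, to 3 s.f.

56.5 m

True thickness t = h · cos(dip) = 64.6 × cos 29°
t = 64.6 × 0.8746 = 56.500 m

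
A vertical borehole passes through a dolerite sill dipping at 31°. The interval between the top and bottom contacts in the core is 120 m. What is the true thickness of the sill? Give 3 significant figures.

103 m

True thickness t = h · cos(dip) = 120 × cos 31°
t = 120 × 0.8572 = 102.860 m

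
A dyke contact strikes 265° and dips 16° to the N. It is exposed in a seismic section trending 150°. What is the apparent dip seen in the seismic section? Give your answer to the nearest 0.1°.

The strike is 265° and the section trends 150°; the acute angle between them is β = 65°.
tan α = tan 16° × sin 65° = 0.2867 × 0.9063 = 0.2599
apparent dip = arctan 0.2599 = 14.57°

14.6°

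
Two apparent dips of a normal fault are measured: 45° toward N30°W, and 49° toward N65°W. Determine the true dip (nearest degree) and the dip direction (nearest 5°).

true dip 49°, dip direction 300°

The two traces are lines in the plane: v₁ = (sin 330°·cos 45°, cos 330°·cos 45°, −sin 45°), v₂ = (sin 295°·cos 49°, cos 295°·cos 49°, −sin 49°).
Cross product v₁ × v₂ gives the pole to the plane: n ∝ (-0.266, 0.154, 0.266).
tan δ = √(n_x²+n_y²)/n_z = 0.307/0.266, so δ = 49.1°.
The horizontal component of n points toward azimuth atan2(n_x, n_y) = 300°, the dip direction.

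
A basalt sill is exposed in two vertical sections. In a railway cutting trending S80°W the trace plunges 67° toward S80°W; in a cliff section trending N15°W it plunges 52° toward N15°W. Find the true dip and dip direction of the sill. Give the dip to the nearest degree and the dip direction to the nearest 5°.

The two traces are lines in the plane: v₁ = (sin 260°·cos 67°, cos 260°·cos 67°, −sin 67°), v₂ = (sin 345°·cos 52°, cos 345°·cos 52°, −sin 52°).
n = v₁ × v₂ = (-0.601, 0.157, 0.240) (taken with n_z > 0).
tan δ = √(n_x²+n_y²)/n_z = 0.621/0.240, so δ = 68.9°.
Dip direction = azimuth of (n_x, n_y) = atan2(-0.601, 0.157) = 285°.

true dip 69°, dip direction 285°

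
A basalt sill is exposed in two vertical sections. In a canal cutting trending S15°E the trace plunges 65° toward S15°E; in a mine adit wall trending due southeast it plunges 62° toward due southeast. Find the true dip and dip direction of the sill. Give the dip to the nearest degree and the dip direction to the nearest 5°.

Each apparent-dip line lies in the plane. As unit vectors (x east, y north, z up), v₁ plunges 65°→S15°E and v₂ plunges 62°→due southeast.
n = v₁ × v₂ = (0.060, -0.204, 0.099) (taken with n_z > 0).
Dip δ = arctan(|n_h|/n_z) = arctan(0.213/0.099) = 65.0°.
Dip direction = azimuth of (n_x, n_y) = atan2(0.060, -0.204) = 164°.

true dip 65°, dip direction 165°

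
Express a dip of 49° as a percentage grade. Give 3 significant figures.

grade % = 100 × tan 49° = 100 × 1.1504

115%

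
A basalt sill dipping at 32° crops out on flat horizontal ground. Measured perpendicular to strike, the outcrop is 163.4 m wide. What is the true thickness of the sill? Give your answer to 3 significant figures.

86.6 m

True thickness t = w · sin(dip) = 163.4 × sin 32°
t = 163.4 × 0.5299 = 86.589 m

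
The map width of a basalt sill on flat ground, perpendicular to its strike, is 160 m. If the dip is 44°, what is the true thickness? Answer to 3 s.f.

111 m

True thickness t = w · sin(dip) = 160 × sin 44°
t = 160 × 0.6947 = 111.145 m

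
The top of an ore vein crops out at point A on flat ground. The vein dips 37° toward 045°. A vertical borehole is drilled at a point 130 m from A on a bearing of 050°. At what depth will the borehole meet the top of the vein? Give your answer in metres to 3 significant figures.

The hole lies 5° from the dip direction, so the down-dip offset is 130 × cos 5° = 129.51 m.
Depth = down-dip offset × tan(dip) = 129.51 × tan 37° = 129.51 × 0.7536
Depth = 97.59 m

97.6 m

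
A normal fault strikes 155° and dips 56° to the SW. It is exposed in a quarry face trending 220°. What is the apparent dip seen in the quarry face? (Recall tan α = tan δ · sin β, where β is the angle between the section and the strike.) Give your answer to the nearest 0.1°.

Angle between strike (155°) and section (220°): β = 65°.
tan(apparent dip) = tan 56° · sin 65° = 1.3437
α = arctan(1.3437) = 53.34°

53.3°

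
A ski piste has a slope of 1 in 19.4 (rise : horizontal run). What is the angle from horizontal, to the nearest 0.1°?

3.0°

tan θ = 1/19.4 = 0.0515
θ = arctan(0.0515) = 2.95°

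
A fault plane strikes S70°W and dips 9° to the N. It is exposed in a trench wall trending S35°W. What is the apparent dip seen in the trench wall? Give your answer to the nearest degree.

The section lies 35° from the strike.
tan(apparent dip) = tan 9° · sin 35° = 0.0908
apparent dip = arctan 0.0908 = 5.19°

5°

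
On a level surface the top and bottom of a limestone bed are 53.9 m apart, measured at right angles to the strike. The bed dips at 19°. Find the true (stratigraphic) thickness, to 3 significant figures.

True thickness t = w · sin(dip) = 53.9 × sin 19°
t = 53.9 × 0.3256 = 17.548 m

17.5 m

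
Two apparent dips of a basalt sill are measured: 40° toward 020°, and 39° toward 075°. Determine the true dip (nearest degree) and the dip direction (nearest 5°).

The two traces are lines in the plane: v₁ = (sin 20°·cos 40°, cos 20°·cos 40°, −sin 40°), v₂ = (sin 75°·cos 39°, cos 75°·cos 39°, −sin 39°).
n = v₁ × v₂ = (0.324, 0.318, 0.488) (taken with n_z > 0).
True dip = arccos(n_z / |n|) = arccos(0.7323) = 42.9°.
The horizontal component of n points toward azimuth atan2(n_x, n_y) = 46°, the dip direction.

true dip 43°, dip direction 045°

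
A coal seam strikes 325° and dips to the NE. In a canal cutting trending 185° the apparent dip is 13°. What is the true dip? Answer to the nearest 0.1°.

β = acute angle between strike 325° and section 185° = 40°.
tan δ = tan α / sin β = tan 13° / sin 40° = 0.2309 / 0.6428 = 0.3592
true dip = arctan 0.3592 = 19.76°

19.8°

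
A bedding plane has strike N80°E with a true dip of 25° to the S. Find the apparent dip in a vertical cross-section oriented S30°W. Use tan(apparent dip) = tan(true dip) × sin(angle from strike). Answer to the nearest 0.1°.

19.7°

The strike is N80°E and the section trends S30°W; the acute angle between them is β = 50°.
tan α = tan 25° × sin 50° = 0.4663 × 0.7660 = 0.3572
apparent dip = arctan 0.3572 = 19.66°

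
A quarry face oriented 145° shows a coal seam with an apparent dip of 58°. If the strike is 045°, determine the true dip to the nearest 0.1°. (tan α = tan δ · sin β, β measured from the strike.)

58.4°

The section is 80° from the strike.
tan(true dip) = tan 58° / sin 80° = 1.6250
true dip = arctan 1.6250 = 58.39°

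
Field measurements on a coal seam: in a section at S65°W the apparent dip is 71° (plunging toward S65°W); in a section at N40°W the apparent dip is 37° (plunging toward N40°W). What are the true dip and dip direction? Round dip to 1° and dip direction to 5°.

Each apparent-dip line lies in the plane. As unit vectors (x east, y north, z up), v₁ plunges 71°→S65°W and v₂ plunges 37°→N40°W.
The plane normal is n = v₁ × v₂ ∝ (-0.661, -0.308, 0.251).
Dip δ = arctan(|n_h|/n_z) = arctan(0.729/0.251) = 71.0°.
Dip direction = atan2(-0.661, -0.308) = 245° (azimuth of n's horizontal projection).

true dip 71°, dip direction 245°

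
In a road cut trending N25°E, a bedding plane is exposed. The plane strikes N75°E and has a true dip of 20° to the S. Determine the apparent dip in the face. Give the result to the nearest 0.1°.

Angle between strike (N75°E) and section (N25°E): β = 50°.
tan(apparent dip) = tan 20° · sin 50° = 0.2788
α = arctan(0.2788) = 15.58°

15.6°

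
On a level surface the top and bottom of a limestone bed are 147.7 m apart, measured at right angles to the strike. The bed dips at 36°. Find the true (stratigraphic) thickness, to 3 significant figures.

True thickness t = w · sin(dip) = 147.7 × sin 36°
t = 147.7 × 0.5878 = 86.816 m

86.8 m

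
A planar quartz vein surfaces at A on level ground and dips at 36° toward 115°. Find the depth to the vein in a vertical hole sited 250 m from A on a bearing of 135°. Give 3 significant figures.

171 m

The hole lies 20° from the dip direction, so the down-dip offset is 250 × cos 20° = 234.92 m.
Depth = down-dip offset × tan(dip) = 234.92 × tan 36° = 234.92 × 0.7265
Depth = 170.68 m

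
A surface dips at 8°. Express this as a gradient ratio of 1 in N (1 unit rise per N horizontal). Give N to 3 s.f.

1 : N means tan θ = 1/N, so N = 1/tan 8° = 1/0.1405

1 in 7.12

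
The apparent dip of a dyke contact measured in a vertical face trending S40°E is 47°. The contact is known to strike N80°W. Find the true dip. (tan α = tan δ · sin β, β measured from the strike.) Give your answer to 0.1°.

59.1°

β = acute angle between strike N80°W and section S40°E = 40°.
tan(true dip) = tan 47° / sin 40° = 1.6683
true dip = arctan 1.6683 = 59.06°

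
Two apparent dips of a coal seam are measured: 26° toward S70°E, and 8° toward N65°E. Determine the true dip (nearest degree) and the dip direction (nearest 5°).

Each apparent-dip line lies in the plane. As unit vectors (x east, y north, z up), v₁ plunges 26°→S70°E and v₂ plunges 8°→N65°E.
The plane normal is n = v₁ × v₂ ∝ (0.226, -0.276, 0.629).
Dip δ = arctan(|n_h|/n_z) = arctan(0.357/0.629) = 29.5°.
Dip direction = atan2(0.226, -0.276) = 141° (azimuth of n's horizontal projection).

true dip 30°, dip direction 140°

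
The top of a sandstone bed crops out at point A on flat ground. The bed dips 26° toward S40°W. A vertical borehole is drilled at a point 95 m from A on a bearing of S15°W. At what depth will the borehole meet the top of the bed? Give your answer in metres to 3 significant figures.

The hole lies 25° from the dip direction, so the down-dip offset is 95 × cos 25° = 86.10 m.
Depth = down-dip offset × tan(dip) = 86.10 × tan 26° = 86.10 × 0.4877
Depth = 41.99 m

42.0 m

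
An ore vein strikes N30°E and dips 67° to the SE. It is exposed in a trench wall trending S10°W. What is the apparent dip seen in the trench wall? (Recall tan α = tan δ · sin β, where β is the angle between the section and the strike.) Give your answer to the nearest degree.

The strike is N30°E and the section trends S10°W; the acute angle between them is β = 20°.
tan α = tan 67° × sin 20° = 2.3559 × 0.3420 = 0.8057
α = arctan(0.8057) = 38.86°

39°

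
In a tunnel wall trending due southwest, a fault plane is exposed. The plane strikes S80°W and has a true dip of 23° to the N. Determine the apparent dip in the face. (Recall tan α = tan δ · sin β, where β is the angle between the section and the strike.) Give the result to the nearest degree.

14°

Angle between strike (S80°W) and section (due southwest): β = 35°.
tan(apparent dip) = tan 23° · sin 35° = 0.2435
apparent dip = arctan 0.2435 = 13.68°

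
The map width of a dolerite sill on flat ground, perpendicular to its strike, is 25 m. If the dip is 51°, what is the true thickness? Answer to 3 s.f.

19.4 m

True thickness t = w · sin(dip) = 25 × sin 51°
t = 25 × 0.7771 = 19.429 m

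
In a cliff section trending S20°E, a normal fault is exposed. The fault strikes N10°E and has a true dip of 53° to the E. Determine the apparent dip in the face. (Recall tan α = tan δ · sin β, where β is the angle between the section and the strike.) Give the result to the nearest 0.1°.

The section lies 30° from the strike.
tan(apparent dip) = tan 53° · sin 30° = 0.6635
α = arctan(0.6635) = 33.57°

33.6°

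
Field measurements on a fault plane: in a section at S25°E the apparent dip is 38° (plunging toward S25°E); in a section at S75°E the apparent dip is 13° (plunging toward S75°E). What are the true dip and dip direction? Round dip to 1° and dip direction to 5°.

true dip 41°, dip direction 180°

Each apparent-dip line lies in the plane. As unit vectors (x east, y north, z up), v₁ plunges 38°→S25°E and v₂ plunges 13°→S75°E.
The plane normal is n = v₁ × v₂ ∝ (0.005, -0.505, 0.588).
tan δ = √(n_x²+n_y²)/n_z = 0.505/0.588, so δ = 40.6°.
The horizontal component of n points toward azimuth atan2(n_x, n_y) = 179°, the dip direction.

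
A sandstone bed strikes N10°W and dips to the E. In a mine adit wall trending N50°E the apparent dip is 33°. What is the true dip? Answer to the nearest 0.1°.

The section is 60° from the strike.
tan δ = tan α / sin β = tan 33° / sin 60° = 0.6494 / 0.8660 = 0.7499
true dip = arctan 0.7499 = 36.87°

36.9°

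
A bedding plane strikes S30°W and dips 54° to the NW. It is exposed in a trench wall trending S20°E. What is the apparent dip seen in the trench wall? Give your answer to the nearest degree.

The strike is S30°W and the section trends S20°E; the acute angle between them is β = 50°.
tan(apparent dip) = tan 54° · sin 50° = 1.0544
apparent dip = arctan 1.0544 = 46.52°

47°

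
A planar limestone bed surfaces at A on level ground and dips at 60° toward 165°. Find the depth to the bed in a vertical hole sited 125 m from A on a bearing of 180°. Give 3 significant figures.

209 m

The hole lies 15° from the dip direction, so the down-dip offset is 125 × cos 15° = 120.74 m.
Depth = down-dip offset × tan(dip) = 120.74 × tan 60° = 120.74 × 1.7321
Depth = 209.13 m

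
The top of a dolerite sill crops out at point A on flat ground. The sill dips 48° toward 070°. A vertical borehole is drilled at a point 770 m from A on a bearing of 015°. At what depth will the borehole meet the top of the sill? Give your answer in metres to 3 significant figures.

491 m

The hole lies 55° from the dip direction, so the down-dip offset is 770 × cos 55° = 441.65 m.
Depth = down-dip offset × tan(dip) = 441.65 × tan 48° = 441.65 × 1.1106
Depth = 490.51 m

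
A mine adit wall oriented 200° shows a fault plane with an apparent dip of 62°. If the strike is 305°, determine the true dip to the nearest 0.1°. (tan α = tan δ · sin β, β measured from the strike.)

62.8°

The section is 75° from the strike.
tan(true dip) = tan 62° / sin 75° = 1.9471
true dip = arctan 1.9471 = 62.82°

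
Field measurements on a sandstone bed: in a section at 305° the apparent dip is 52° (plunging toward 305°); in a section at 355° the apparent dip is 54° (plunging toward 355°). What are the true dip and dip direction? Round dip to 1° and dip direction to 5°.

The two traces are lines in the plane: v₁ = (sin 305°·cos 52°, cos 305°·cos 52°, −sin 52°), v₂ = (sin 355°·cos 54°, cos 355°·cos 54°, −sin 54°).
The plane normal is n = v₁ × v₂ ∝ (-0.176, 0.368, 0.277).
Dip δ = arctan(|n_h|/n_z) = arctan(0.407/0.277) = 55.8°.
Dip direction = azimuth of (n_x, n_y) = atan2(-0.176, 0.368) = 334°.

true dip 56°, dip direction 335°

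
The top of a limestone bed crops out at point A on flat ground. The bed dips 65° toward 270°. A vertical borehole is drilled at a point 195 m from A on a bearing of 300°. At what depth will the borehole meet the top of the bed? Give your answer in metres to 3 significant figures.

362 m

The hole lies 30° from the dip direction, so the down-dip offset is 195 × cos 30° = 168.87 m.
Depth = down-dip offset × tan(dip) = 168.87 × tan 65° = 168.87 × 2.1445
Depth = 362.15 m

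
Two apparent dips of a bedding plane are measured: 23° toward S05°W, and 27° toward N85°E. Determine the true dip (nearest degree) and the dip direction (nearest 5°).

true dip 36°, dip direction 130°

The two traces are lines in the plane: v₁ = (sin 185°·cos 23°, cos 185°·cos 23°, −sin 23°), v₂ = (sin 85°·cos 27°, cos 85°·cos 27°, −sin 27°).
Cross product v₁ × v₂ gives the pole to the plane: n ∝ (0.447, -0.383, 0.808).
tan δ = √(n_x²+n_y²)/n_z = 0.589/0.808, so δ = 36.1°.
Dip direction = azimuth of (n_x, n_y) = atan2(0.447, -0.383) = 131°.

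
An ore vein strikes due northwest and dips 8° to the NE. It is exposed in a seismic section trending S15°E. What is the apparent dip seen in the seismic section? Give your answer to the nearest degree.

4°

Angle between strike (due northwest) and section (S15°E): β = 30°.
tan α = tan 8° × sin 30° = 0.1405 × 0.5000 = 0.0703
α = arctan(0.0703) = 4.02°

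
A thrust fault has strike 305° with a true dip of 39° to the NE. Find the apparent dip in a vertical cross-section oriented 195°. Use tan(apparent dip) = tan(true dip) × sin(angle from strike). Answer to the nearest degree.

37°

The strike is 305° and the section trends 195°; the acute angle between them is β = 70°.
tan(apparent dip) = tan 39° · sin 70° = 0.7609
apparent dip = arctan 0.7609 = 37.27°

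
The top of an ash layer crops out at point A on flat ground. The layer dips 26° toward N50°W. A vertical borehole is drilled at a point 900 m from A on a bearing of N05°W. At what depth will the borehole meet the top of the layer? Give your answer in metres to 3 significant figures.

The hole lies 45° from the dip direction, so the down-dip offset is 900 × cos 45° = 636.40 m.
Depth = down-dip offset × tan(dip) = 636.40 × tan 26° = 636.40 × 0.4877
Depth = 310.39 m

310 m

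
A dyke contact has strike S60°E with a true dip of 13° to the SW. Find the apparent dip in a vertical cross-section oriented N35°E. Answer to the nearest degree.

13°

Angle between strike (S60°E) and section (N35°E): β = 85°.
tan(apparent dip) = tan 13° · sin 85° = 0.2300
apparent dip = arctan 0.2300 = 12.95°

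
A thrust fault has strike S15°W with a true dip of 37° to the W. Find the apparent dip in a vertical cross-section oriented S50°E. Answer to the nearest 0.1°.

Angle between strike (S15°W) and section (S50°E): β = 65°.
tan(apparent dip) = tan 37° · sin 65° = 0.6830
α = arctan(0.6830) = 34.33°

34.3°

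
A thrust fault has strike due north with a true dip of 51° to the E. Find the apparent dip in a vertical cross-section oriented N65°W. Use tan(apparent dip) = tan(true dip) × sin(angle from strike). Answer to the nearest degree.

Angle between strike (due north) and section (N65°W): β = 65°.
tan(apparent dip) = tan 51° · sin 65° = 1.1192
α = arctan(1.1192) = 48.22°

48°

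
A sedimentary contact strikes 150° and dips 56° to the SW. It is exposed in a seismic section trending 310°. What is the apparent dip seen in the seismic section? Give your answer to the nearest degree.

27°

The strike is 150° and the section trends 310°; the acute angle between them is β = 20°.
tan(apparent dip) = tan 56° · sin 20° = 0.5071
α = arctan(0.5071) = 26.89°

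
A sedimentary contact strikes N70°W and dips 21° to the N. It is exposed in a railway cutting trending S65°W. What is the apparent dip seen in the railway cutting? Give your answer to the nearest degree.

15°

The section lies 45° from the strike.
tan α = tan 21° × sin 45° = 0.3839 × 0.7071 = 0.2714
α = arctan(0.2714) = 15.19°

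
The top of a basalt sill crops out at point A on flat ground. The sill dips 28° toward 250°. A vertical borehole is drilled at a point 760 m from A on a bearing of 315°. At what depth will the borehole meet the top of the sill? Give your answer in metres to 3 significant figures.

The hole lies 65° from the dip direction, so the down-dip offset is 760 × cos 65° = 321.19 m.
Depth = down-dip offset × tan(dip) = 321.19 × tan 28° = 321.19 × 0.5317
Depth = 170.78 m

171 m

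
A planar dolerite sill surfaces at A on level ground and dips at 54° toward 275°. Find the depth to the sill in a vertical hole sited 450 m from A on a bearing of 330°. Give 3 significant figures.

355 m

The hole lies 55° from the dip direction, so the down-dip offset is 450 × cos 55° = 258.11 m.
Depth = down-dip offset × tan(dip) = 258.11 × tan 54° = 258.11 × 1.3764
Depth = 355.26 m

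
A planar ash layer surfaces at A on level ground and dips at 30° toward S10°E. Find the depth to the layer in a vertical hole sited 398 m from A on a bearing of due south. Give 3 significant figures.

The hole lies 10° from the dip direction, so the down-dip offset is 398 × cos 10° = 391.95 m.
Depth = down-dip offset × tan(dip) = 391.95 × tan 30° = 391.95 × 0.5774
Depth = 226.29 m

226 m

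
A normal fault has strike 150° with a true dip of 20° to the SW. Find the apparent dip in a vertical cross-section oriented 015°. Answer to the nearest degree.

14°

The strike is 150° and the section trends 015°; the acute angle between them is β = 45°.
tan α = tan 20° × sin 45° = 0.3640 × 0.7071 = 0.2574
apparent dip = arctan 0.2574 = 14.43°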